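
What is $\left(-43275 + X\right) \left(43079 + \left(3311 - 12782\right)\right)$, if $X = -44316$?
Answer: $-2943758328$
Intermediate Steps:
$\left(-43275 + X\right) \left(43079 + \left(3311 - 12782\right)\right) = \left(-43275 - 44316\right) \left(43079 + \left(3311 - 12782\right)\right) = - 87591 \left(43079 - 9471\right) = \left(-87591\right) 33608 = -2943758328$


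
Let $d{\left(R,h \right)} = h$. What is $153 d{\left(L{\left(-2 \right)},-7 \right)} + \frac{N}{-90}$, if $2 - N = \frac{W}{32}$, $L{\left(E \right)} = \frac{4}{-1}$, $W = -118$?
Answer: $- \frac{1542331}{1440} \approx -1071.1$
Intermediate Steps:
$L{\left(E \right)} = -4$ ($L{\left(E \right)} = 4 \left(-1\right) = -4$)
$N = \frac{91}{16}$ ($N = 2 - - \frac{118}{32} = 2 - \left(-118\right) \frac{1}{32} = 2 - - \frac{59}{16} = 2 + \frac{59}{16} = \frac{91}{16} \approx 5.6875$)
$153 d{\left(L{\left(-2 \right)},-7 \right)} + \frac{N}{-90} = 153 \left(-7\right) + \frac{91}{16 \left(-90\right)} = -1071 + \frac{91}{16} \left(- \frac{1}{90}\right) = -1071 - \frac{91}{1440} = - \frac{1542331}{1440}$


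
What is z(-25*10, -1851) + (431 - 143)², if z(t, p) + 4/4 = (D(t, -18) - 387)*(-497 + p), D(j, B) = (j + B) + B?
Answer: 1663147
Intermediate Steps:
D(j, B) = j + 2*B (D(j, B) = (B + j) + B = j + 2*B)
z(t, p) = -1 + (-497 + p)*(-423 + t) (z(t, p) = -1 + ((t + 2*(-18)) - 387)*(-497 + p) = -1 + ((t - 36) - 387)*(-497 + p) = -1 + ((-36 + t) - 387)*(-497 + p) = -1 + (-423 + t)*(-497 + p) = -1 + (-497 + p)*(-423 + t))
z(-25*10, -1851) + (431 - 143)² = (210230 - (-12425)*10 - 423*(-1851) - (-46275)*10) + (431 - 143)² = (210230 - 497*(-250) + 782973 - 1851*(-250)) + 288² = (210230 + 124250 + 782973 + 462750) + 82944 = 1580203 + 82944 = 1663147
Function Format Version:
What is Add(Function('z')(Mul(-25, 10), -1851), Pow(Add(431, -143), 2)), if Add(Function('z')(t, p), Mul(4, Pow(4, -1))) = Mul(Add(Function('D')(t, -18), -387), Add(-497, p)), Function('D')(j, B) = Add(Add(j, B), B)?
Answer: 1663147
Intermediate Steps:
Function('D')(j, B) = Add(j, Mul(2, B)) (Function('D')(j, B) = Add(Add(B, j), B) = Add(j, Mul(2, B)))
Function('z')(t, p) = Add(-1, Mul(Add(-497, p), Add(-423, t))) (Function('z')(t, p) = Add(-1, Mul(Add(Add(t, Mul(2, -18)), -387), Add(-497, p))) = Add(-1, Mul(Add(Add(t, -36), -387), Add(-497, p))) = Add(-1, Mul(Add(Add(-36, t), -387), Add(-497, p))) = Add(-1, Mul(Add(-423, t), Add(-497, p))) = Add(-1, Mul(Add(-497, p), Add(-423, t))))
Add(Function('z')(Mul(-25, 10), -1851), Pow(Add(431, -143), 2)) = Add(Add(210230, Mul(-497, Mul(-25, 10)), Mul(-423, -1851), Mul(-1851, Mul(-25, 10))), Pow(Add(431, -143), 2)) = Add(Add(210230, Mul(-497, -250), 782973, Mul(-1851, -250)), Pow(288, 2)) = Add(Add(210230, 124250, 782973, 462750), 82944) = Add(1580203, 82944) = 1663147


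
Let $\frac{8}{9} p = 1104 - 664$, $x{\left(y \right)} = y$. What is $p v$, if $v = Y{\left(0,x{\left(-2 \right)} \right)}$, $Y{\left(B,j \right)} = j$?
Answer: $-990$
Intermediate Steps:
$v = -2$
$p = 495$ ($p = \frac{9 \left(1104 - 664\right)}{8} = \frac{9}{8} \cdot 440 = 495$)
$p v = 495 \left(-2\right) = -990$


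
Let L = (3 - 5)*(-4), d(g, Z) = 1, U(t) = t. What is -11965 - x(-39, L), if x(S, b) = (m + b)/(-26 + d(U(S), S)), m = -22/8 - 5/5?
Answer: -1196483/100 ≈ -11965.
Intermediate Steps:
m = -15/4 (m = -22*⅛ - 5*⅕ = -11/4 - 1 = -15/4 ≈ -3.7500)
L = 8 (L = -2*(-4) = 8)
x(S, b) = 3/20 - b/25 (x(S, b) = (-15/4 + b)/(-26 + 1) = (-15/4 + b)/(-25) = (-15/4 + b)*(-1/25) = 3/20 - b/25)
-11965 - x(-39, L) = -11965 - (3/20 - 1/25*8) = -11965 - (3/20 - 8/25) = -11965 - 1*(-17/100) = -11965 + 17/100 = -1196483/100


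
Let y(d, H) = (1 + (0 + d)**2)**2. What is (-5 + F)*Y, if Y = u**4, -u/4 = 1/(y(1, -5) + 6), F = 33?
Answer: 448/625 ≈ 0.71680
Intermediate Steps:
y(d, H) = (1 + d**2)**2
u = -2/5 (u = -4/((1 + 1**2)**2 + 6) = -4/((1 + 1)**2 + 6) = -4/(2**2 + 6) = -4/(4 + 6) = -4/10 = -4*1/10 = -2/5 ≈ -0.40000)
Y = 16/625 (Y = (-2/5)**4 = 16/625 ≈ 0.025600)
(-5 + F)*Y = (-5 + 33)*(16/625) = 28*(16/625) = 448/625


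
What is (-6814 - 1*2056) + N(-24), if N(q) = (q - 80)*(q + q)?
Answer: -3878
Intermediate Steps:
N(q) = 2*q*(-80 + q) (N(q) = (-80 + q)*(2*q) = 2*q*(-80 + q))
(-6814 - 1*2056) + N(-24) = (-6814 - 1*2056) + 2*(-24)*(-80 - 24) = (-6814 - 2056) + 2*(-24)*(-104) = -8870 + 4992 = -3878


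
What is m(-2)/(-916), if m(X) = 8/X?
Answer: 1/229 ≈ 0.0043668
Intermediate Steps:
m(-2)/(-916) = (8/(-2))/(-916) = (8*(-½))*(-1/916) = -4*(-1/916) = 1/229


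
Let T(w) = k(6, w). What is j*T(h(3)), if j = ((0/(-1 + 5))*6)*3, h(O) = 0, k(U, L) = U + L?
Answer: 0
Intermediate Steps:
k(U, L) = L + U
T(w) = 6 + w (T(w) = w + 6 = 6 + w)
j = 0 (j = ((0/4)*6)*3 = ((0*(¼))*6)*3 = (0*6)*3 = 0*3 = 0)
j*T(h(3)) = 0*(6 + 0) = 0*6 = 0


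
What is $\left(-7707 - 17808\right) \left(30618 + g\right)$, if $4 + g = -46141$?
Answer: $396171405$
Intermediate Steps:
$g = -46145$ ($g = -4 - 46141 = -46145$)
$\left(-7707 - 17808\right) \left(30618 + g\right) = \left(-7707 - 17808\right) \left(30618 - 46145\right) = \left(-25515\right) \left(-15527\right) = 396171405$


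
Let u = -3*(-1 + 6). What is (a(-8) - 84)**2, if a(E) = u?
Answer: 9801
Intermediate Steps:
u = -15 (u = -3*5 = -15)
a(E) = -15
(a(-8) - 84)**2 = (-15 - 84)**2 = (-99)**2 = 9801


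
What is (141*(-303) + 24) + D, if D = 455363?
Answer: 412664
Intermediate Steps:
(141*(-303) + 24) + D = (141*(-303) + 24) + 455363 = (-42723 + 24) + 455363 = -42699 + 455363 = 412664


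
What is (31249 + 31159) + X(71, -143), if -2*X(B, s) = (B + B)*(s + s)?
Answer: 82714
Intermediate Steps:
X(B, s) = -2*B*s (X(B, s) = -(B + B)*(s + s)/2 = -2*B*2*s/2 = -2*B*s)
(31249 + 31159) + X(71, -143) = (31249 + 31159) - 2*71*(-143) = 62408 + 20306 = 82714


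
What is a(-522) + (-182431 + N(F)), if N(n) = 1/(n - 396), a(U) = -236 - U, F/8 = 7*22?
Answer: -152273219/836 ≈ -1.8215e+5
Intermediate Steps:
F = 1232 (F = 8*(7*22) = 8*154 = 1232)
N(n) = 1/(-396 + n)
a(-522) + (-182431 + N(F)) = (-236 - 1*(-522)) + (-182431 + 1/(-396 + 1232)) = (-236 + 522) + (-182431 + 1/836) = 286 + (-182431 + 1/836) = 286 - 152512315/836 = -152273219/836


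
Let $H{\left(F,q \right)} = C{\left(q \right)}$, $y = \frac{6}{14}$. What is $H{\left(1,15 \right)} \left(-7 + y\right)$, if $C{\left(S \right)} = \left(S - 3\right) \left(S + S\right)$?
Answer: $- \frac{16560}{7} \approx -2365.7$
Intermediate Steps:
$y = \frac{3}{7}$ ($y = 6 \cdot \frac{1}{14} = \frac{3}{7} \approx 0.42857$)
$C{\left(S \right)} = 2 S \left(-3 + S\right)$ ($C{\left(S \right)} = \left(-3 + S\right) 2 S = 2 S \left(-3 + S\right)$)
$H{\left(F,q \right)} = 2 q \left(-3 + q\right)$
$H{\left(1,15 \right)} \left(-7 + y\right) = 2 \cdot 15 \left(-3 + 15\right) \left(-7 + \frac{3}{7}\right) = 2 \cdot 15 \cdot 12 \left(- \frac{46}{7}\right) = 360 \left(- \frac{46}{7}\right) = - \frac{16560}{7}$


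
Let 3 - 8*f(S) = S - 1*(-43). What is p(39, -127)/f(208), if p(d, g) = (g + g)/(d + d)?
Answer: 127/1209 ≈ 0.10505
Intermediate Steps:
f(S) = -5 - S/8 (f(S) = 3/8 - (S - 1*(-43))/8 = 3/8 - (S + 43)/8 = 3/8 - (43 + S)/8 = 3/8 + (-43/8 - S/8) = -5 - S/8)
p(d, g) = g/d (p(d, g) = (2*g)/((2*d)) = (2*g)*(1/(2*d)) = g/d)
p(39, -127)/f(208) = (-127/39)/(-5 - ⅛*208) = (-127*1/39)/(-5 - 26) = -127/39/(-31) = -127/39*(-1/31) = 127/1209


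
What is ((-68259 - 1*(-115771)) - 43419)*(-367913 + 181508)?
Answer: -762955665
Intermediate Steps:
((-68259 - 1*(-115771)) - 43419)*(-367913 + 181508) = ((-68259 + 115771) - 43419)*(-186405) = (47512 - 43419)*(-186405) = 4093*(-186405) = -762955665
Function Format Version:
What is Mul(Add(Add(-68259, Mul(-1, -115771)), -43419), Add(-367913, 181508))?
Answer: -762955665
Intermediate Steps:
Mul(Add(Add(-68259, Mul(-1, -115771)), -43419), Add(-367913, 181508)) = Mul(Add(Add(-68259, 115771), -43419), -186405) = Mul(Add(47512, -43419), -186405) = Mul(4093, -186405) = -762955665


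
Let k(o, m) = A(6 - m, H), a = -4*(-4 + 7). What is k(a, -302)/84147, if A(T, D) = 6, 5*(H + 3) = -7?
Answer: 2/28049 ≈ 7.1304e-5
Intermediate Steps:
a = -12 (a = -4*3 = -12)
H = -22/5 (H = -3 + (⅕)*(-7) = -3 - 7/5 = -22/5 ≈ -4.4000)
k(o, m) = 6
k(a, -302)/84147 = 6/84147 = 6*(1/84147) = 2/28049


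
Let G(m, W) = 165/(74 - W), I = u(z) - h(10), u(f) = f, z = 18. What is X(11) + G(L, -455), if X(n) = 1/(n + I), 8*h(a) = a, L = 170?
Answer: 20431/58719 ≈ 0.34795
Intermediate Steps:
h(a) = a/8
I = 67/4 (I = 18 - 10/8 = 18 - 1*5/4 = 18 - 5/4 = 67/4 ≈ 16.750)
X(n) = 1/(67/4 + n) (X(n) = 1/(n + 67/4) = 1/(67/4 + n))
X(11) + G(L, -455) = 4/(67 + 4*11) - 165/(-74 - 455) = 4/(67 + 44) - 165/(-529) = 4/111 - 165*(-1/529) = 4*(1/111) + 165/529 = 4/111 + 165/529 = 20431/58719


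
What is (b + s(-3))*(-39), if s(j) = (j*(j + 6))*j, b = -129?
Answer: 3978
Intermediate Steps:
s(j) = j²*(6 + j) (s(j) = (j*(6 + j))*j = j²*(6 + j))
(b + s(-3))*(-39) = (-129 + (-3)²*(6 - 3))*(-39) = (-129 + 9*3)*(-39) = (-129 + 27)*(-39) = -102*(-39) = 3978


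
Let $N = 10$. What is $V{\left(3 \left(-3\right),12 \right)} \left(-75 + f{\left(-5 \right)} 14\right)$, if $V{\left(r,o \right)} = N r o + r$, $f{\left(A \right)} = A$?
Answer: $157905$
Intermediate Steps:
$V{\left(r,o \right)} = r + 10 o r$ ($V{\left(r,o \right)} = 10 r o + r = 10 o r + r = r + 10 o r$)
$V{\left(3 \left(-3\right),12 \right)} \left(-75 + f{\left(-5 \right)} 14\right) = 3 \left(-3\right) \left(1 + 10 \cdot 12\right) \left(-75 - 70\right) = - 9 \left(1 + 120\right) \left(-75 - 70\right) = \left(-9\right) 121 \left(-145\right) = \left(-1089\right) \left(-145\right) = 157905$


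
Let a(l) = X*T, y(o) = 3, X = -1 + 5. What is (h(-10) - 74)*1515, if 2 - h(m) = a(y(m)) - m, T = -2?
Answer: -112110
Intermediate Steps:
X = 4
a(l) = -8 (a(l) = 4*(-2) = -8)
h(m) = 10 + m (h(m) = 2 - (-8 - m) = 2 + (8 + m) = 10 + m)
(h(-10) - 74)*1515 = ((10 - 10) - 74)*1515 = (0 - 74)*1515 = -74*1515 = -112110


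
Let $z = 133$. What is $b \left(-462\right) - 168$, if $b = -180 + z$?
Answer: $21546$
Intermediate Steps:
$b = -47$ ($b = -180 + 133 = -47$)
$b \left(-462\right) - 168 = \left(-47\right) \left(-462\right) - 168 = 21714 - 168 = 21546$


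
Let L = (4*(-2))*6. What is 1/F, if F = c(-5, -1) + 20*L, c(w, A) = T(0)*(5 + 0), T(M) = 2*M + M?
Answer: -1/960 ≈ -0.0010417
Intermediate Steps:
T(M) = 3*M
c(w, A) = 0 (c(w, A) = (3*0)*(5 + 0) = 0*5 = 0)
L = -48 (L = -8*6 = -48)
F = -960 (F = 0 + 20*(-48) = 0 - 960 = -960)
1/F = 1/(-960) = -1/960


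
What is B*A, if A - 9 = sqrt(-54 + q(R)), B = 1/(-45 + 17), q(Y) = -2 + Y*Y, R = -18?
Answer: -9/28 - sqrt(67)/14 ≈ -0.90610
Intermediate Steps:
q(Y) = -2 + Y**2
B = -1/28 (B = 1/(-28) = -1/28 ≈ -0.035714)
A = 9 + 2*sqrt(67) (A = 9 + sqrt(-54 + (-2 + (-18)**2)) = 9 + sqrt(-54 + (-2 + 324)) = 9 + sqrt(-54 + 322) = 9 + sqrt(268) = 9 + 2*sqrt(67) ≈ 25.371)
B*A = -(9 + 2*sqrt(67))/28 = -9/28 - sqrt(67)/14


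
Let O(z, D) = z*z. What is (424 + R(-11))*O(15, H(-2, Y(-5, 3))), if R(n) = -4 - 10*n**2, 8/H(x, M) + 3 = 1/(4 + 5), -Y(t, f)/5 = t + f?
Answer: -177750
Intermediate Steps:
Y(t, f) = -5*f - 5*t (Y(t, f) = -5*(t + f) = -5*(f + t) = -5*f - 5*t)
H(x, M) = -36/13 (H(x, M) = 8/(-3 + 1/(4 + 5)) = 8/(-3 + 1/9) = 8/(-26/9) = 8*(-9/26) = -36/13)
O(z, D) = z**2
(424 + R(-11))*O(15, H(-2, Y(-5, 3))) = (424 + (-4 - 10*(-11)**2))*15**2 = (424 + (-4 - 10*121))*225 = (424 + (-4 - 1210))*225 = (424 - 1214)*225 = -790*225 = -177750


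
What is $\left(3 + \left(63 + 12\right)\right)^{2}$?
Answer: $6084$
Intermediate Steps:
$\left(3 + \left(63 + 12\right)\right)^{2} = \left(3 + 75\right)^{2} = 78^{2} = 6084$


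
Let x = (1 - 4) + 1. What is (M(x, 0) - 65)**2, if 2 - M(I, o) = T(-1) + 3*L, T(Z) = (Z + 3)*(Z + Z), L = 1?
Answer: 3844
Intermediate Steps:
x = -2 (x = -3 + 1 = -2)
T(Z) = 2*Z*(3 + Z) (T(Z) = (3 + Z)*(2*Z) = 2*Z*(3 + Z))
M(I, o) = 3 (M(I, o) = 2 - (2*(-1)*(3 - 1) + 3*1) = 2 - (2*(-1)*2 + 3) = 2 - (-4 + 3) = 2 - 1*(-1) = 2 + 1 = 3)
(M(x, 0) - 65)**2 = (3 - 65)**2 = (-62)**2 = 3844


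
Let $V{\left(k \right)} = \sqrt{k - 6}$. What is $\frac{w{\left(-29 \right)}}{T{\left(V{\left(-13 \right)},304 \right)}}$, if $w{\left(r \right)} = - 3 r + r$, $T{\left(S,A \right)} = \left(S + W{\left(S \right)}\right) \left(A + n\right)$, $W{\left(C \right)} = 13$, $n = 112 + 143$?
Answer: $\frac{29}{4042} - \frac{29 i \sqrt{19}}{52546} \approx 0.0071747 - 0.0024057 i$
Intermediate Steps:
$n = 255$
$V{\left(k \right)} = \sqrt{-6 + k}$
$T{\left(S,A \right)} = \left(13 + S\right) \left(255 + A\right)$ ($T{\left(S,A \right)} = \left(S + 13\right) \left(A + 255\right) = \left(13 + S\right) \left(255 + A\right)$)
$w{\left(r \right)} = - 2 r$
$\frac{w{\left(-29 \right)}}{T{\left(V{\left(-13 \right)},304 \right)}} = \frac{\left(-2\right) \left(-29\right)}{3315 + 13 \cdot 304 + 255 \sqrt{-6 - 13} + 304 \sqrt{-6 - 13}} = \frac{58}{3315 + 3952 + 255 \sqrt{-19} + 304 \sqrt{-19}} = \frac{58}{3315 + 3952 + 255 i \sqrt{19} + 304 i \sqrt{19}} = \frac{58}{7267 + 559 i \sqrt{19}}$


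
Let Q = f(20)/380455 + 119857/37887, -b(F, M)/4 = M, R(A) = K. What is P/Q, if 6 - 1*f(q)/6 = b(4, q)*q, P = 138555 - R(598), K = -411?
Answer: 2003097417163110/45965274067 ≈ 43579.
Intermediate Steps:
R(A) = -411
b(F, M) = -4*M
P = 138966 (P = 138555 - 1*(-411) = 138555 + 411 = 138966)
f(q) = 36 + 24*q² (f(q) = 36 - 6*(-4*q)*q = 36 - (-24)*q² = 36 + 24*q²)
Q = 45965274067/14414298585 (Q = (36 + 24*20²)/380455 + 119857/37887 = (36 + 24*400)*(1/380455) + 119857*(1/37887) = (36 + 9600)*(1/380455) + 119857/37887 = 9636*(1/380455) + 119857/37887 = 9636/380455 + 119857/37887 = 45965274067/14414298585 ≈ 3.1889)
P/Q = 138966/(45965274067/14414298585) = 138966*(14414298585/45965274067) = 2003097417163110/45965274067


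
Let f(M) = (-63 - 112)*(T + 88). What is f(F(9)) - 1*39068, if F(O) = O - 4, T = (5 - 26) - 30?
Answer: -45543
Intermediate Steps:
T = -51 (T = -21 - 30 = -51)
F(O) = -4 + O
f(M) = -6475 (f(M) = (-63 - 112)*(-51 + 88) = -175*37 = -6475)
f(F(9)) - 1*39068 = -6475 - 1*39068 = -6475 - 39068 = -45543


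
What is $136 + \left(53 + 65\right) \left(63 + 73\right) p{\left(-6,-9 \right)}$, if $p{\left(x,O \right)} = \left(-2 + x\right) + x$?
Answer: $-224536$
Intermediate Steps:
$p{\left(x,O \right)} = -2 + 2 x$
$136 + \left(53 + 65\right) \left(63 + 73\right) p{\left(-6,-9 \right)} = 136 + \left(53 + 65\right) \left(63 + 73\right) \left(-2 + 2 \left(-6\right)\right) = 136 + 118 \cdot 136 \left(-2 - 12\right) = 136 + 16048 \left(-14\right) = 136 - 224672 = -224536$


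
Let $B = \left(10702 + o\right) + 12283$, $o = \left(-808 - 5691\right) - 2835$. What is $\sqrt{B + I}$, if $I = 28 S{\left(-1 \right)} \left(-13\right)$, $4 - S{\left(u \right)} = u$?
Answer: $\sqrt{11831} \approx 108.77$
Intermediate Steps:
$o = -9334$ ($o = -6499 - 2835 = -9334$)
$S{\left(u \right)} = 4 - u$
$B = 13651$ ($B = \left(10702 - 9334\right) + 12283 = 1368 + 12283 = 13651$)
$I = -1820$ ($I = 28 \left(4 - -1\right) \left(-13\right) = 28 \left(4 + 1\right) \left(-13\right) = 28 \cdot 5 \left(-13\right) = 140 \left(-13\right) = -1820$)
$\sqrt{B + I} = \sqrt{13651 - 1820} = \sqrt{11831}$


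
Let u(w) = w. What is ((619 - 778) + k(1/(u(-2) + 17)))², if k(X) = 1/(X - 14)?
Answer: 1105296516/43681 ≈ 25304.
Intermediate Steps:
k(X) = 1/(-14 + X)
((619 - 778) + k(1/(u(-2) + 17)))² = ((619 - 778) + 1/(-14 + 1/(-2 + 17)))² = (-159 + 1/(-14 + 1/15))² = (-159 + 1/(-209/15))² = (-159 - 15/209)² = (-33246/209)² = 1105296516/43681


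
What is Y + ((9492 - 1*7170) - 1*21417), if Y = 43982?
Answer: 24887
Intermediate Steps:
Y + ((9492 - 1*7170) - 1*21417) = 43982 + ((9492 - 1*7170) - 1*21417) = 43982 + ((9492 - 7170) - 21417) = 43982 + (2322 - 21417) = 43982 - 19095 = 24887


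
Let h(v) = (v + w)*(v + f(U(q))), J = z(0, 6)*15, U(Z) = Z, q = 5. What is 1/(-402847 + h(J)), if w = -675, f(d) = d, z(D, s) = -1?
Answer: -1/395947 ≈ -2.5256e-6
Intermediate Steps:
J = -15 (J = -1*15 = -15)
h(v) = (-675 + v)*(5 + v) (h(v) = (v - 675)*(v + 5) = (-675 + v)*(5 + v))
1/(-402847 + h(J)) = 1/(-402847 + (-3375 + (-15)² - 670*(-15))) = 1/(-402847 + (-3375 + 225 + 10050)) = 1/(-402847 + 6900) = 1/(-395947) = -1/395947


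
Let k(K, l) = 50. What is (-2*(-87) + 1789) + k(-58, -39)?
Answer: 2013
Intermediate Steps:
(-2*(-87) + 1789) + k(-58, -39) = (-2*(-87) + 1789) + 50 = (174 + 1789) + 50 = 1963 + 50 = 2013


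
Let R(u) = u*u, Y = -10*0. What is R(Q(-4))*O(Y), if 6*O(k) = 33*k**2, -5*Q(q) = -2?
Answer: 0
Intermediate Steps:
Y = 0
Q(q) = 2/5 (Q(q) = -1/5*(-2) = 2/5)
R(u) = u**2
O(k) = 11*k**2/2 (O(k) = (33*k**2)/6 = 11*k**2/2)
R(Q(-4))*O(Y) = (2/5)**2*((11/2)*0**2) = 4*((11/2)*0)/25 = (4/25)*0 = 0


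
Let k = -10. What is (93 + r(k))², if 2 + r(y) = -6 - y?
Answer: 9025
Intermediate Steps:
r(y) = -8 - y (r(y) = -2 + (-6 - y) = -8 - y)
(93 + r(k))² = (93 + (-8 - 1*(-10)))² = (93 + (-8 + 10))² = (93 + 2)² = 95² = 9025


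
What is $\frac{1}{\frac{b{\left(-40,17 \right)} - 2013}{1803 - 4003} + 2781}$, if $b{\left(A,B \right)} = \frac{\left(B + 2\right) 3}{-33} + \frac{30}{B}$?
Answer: $\frac{51425}{143059978} \approx 0.00035946$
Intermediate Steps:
$b{\left(A,B \right)} = - \frac{2}{11} + \frac{30}{B} - \frac{B}{11}$ ($b{\left(A,B \right)} = \left(2 + B\right) 3 \left(- \frac{1}{33}\right) + \frac{30}{B} = \left(6 + 3 B\right) \left(- \frac{1}{33}\right) + \frac{30}{B} = \left(- \frac{2}{11} - \frac{B}{11}\right) + \frac{30}{B} = - \frac{2}{11} + \frac{30}{B} - \frac{B}{11}$)
$\frac{1}{\frac{b{\left(-40,17 \right)} - 2013}{1803 - 4003} + 2781} = \frac{1}{\frac{\frac{330 - 17 \left(2 + 17\right)}{11 \cdot 17} - 2013}{1803 - 4003} + 2781} = \frac{1}{\frac{\frac{1}{11} \cdot \frac{1}{17} \left(330 - 17 \cdot 19\right) - 2013}{-2200} + 2781} = \frac{1}{\left(\frac{1}{11} \cdot \frac{1}{17} \left(330 - 323\right) - 2013\right) \left(- \frac{1}{2200}\right) + 2781} = \frac{1}{\left(\frac{1}{11} \cdot \frac{1}{17} \cdot 7 - 2013\right) \left(- \frac{1}{2200}\right) + 2781} = \frac{1}{\left(\frac{7}{187} - 2013\right) \left(- \frac{1}{2200}\right) + 2781} = \frac{1}{\left(- \frac{376424}{187}\right) \left(- \frac{1}{2200}\right) + 2781} = \frac{1}{\frac{47053}{51425} + 2781} = \frac{1}{\frac{143059978}{51425}} = \frac{51425}{143059978}$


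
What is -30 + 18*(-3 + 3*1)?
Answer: -30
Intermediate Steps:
-30 + 18*(-3 + 3*1) = -30 + 18*(-3 + 3) = -30 + 18*0 = -30 + 0 = -30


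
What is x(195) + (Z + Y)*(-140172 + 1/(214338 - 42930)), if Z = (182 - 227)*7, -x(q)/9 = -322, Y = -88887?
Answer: 357203577325789/28568 ≈ 1.2504e+10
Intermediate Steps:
x(q) = 2898 (x(q) = -9*(-322) = 2898)
Z = -315 (Z = -45*7 = -315)
x(195) + (Z + Y)*(-140172 + 1/(214338 - 42930)) = 2898 + (-315 - 88887)*(-140172 + 1/(214338 - 42930)) = 2898 - 89202*(-140172 + 1/171408) = 2898 - 89202*(-24026602175/171408) = 2898 + 357203494535725/28568 = 357203577325789/28568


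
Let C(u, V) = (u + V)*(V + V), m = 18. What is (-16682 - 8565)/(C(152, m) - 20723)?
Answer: 25247/14603 ≈ 1.7289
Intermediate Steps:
C(u, V) = 2*V*(V + u) (C(u, V) = (V + u)*(2*V) = 2*V*(V + u))
(-16682 - 8565)/(C(152, m) - 20723) = (-16682 - 8565)/(2*18*(18 + 152) - 20723) = -25247/(2*18*170 - 20723) = -25247/(6120 - 20723) = -25247/(-14603) = -25247*(-1/14603) = 25247/14603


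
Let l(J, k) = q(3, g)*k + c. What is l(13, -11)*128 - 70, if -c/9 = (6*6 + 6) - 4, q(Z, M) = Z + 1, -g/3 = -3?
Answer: -49478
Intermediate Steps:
g = 9 (g = -3*(-3) = 9)
q(Z, M) = 1 + Z
c = -342 (c = -9*((6*6 + 6) - 4) = -9*((36 + 6) - 4) = -9*(42 - 4) = -9*38 = -342)
l(J, k) = -342 + 4*k (l(J, k) = (1 + 3)*k - 342 = 4*k - 342 = -342 + 4*k)
l(13, -11)*128 - 70 = (-342 + 4*(-11))*128 - 70 = (-342 - 44)*128 - 70 = -386*128 - 70 = -49408 - 70 = -49478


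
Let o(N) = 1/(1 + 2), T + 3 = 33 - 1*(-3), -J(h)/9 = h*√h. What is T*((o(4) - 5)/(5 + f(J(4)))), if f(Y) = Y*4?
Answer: 154/283 ≈ 0.54417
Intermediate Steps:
J(h) = -9*h^(3/2) (J(h) = -9*h*√h = -9*h^(3/2))
T = 33 (T = -3 + (33 - 1*(-3)) = -3 + (33 + 3) = -3 + 36 = 33)
o(N) = ⅓ (o(N) = 1/3 = ⅓)
f(Y) = 4*Y
T*((o(4) - 5)/(5 + f(J(4)))) = 33*((⅓ - 5)/(5 + 4*(-9*4^(3/2)))) = 33*(-14/(3*(5 + 4*(-9*8)))) = 33*(-14/(3*(5 + 4*(-72)))) = 33*(-14/(3*(5 - 288))) = 33*(-14/3/(-283)) = 33*(-14/3*(-1/283)) = 33*(14/849) = 154/283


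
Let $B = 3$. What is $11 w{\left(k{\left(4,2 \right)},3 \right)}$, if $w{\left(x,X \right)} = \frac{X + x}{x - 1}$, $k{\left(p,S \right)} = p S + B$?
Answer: $\frac{77}{5} \approx 15.4$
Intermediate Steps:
$k{\left(p,S \right)} = 3 + S p$ ($k{\left(p,S \right)} = p S + 3 = S p + 3 = 3 + S p$)
$w{\left(x,X \right)} = \frac{X + x}{-1 + x}$
$11 w{\left(k{\left(4,2 \right)},3 \right)} = 11 \frac{3 + \left(3 + 2 \cdot 4\right)}{-1 + \left(3 + 2 \cdot 4\right)} = 11 \frac{3 + \left(3 + 8\right)}{-1 + \left(3 + 8\right)} = 11 \frac{3 + 11}{-1 + 11} = 11 \cdot \frac{1}{10} \cdot 14 = 11 \cdot \frac{7}{5} = \frac{77}{5}$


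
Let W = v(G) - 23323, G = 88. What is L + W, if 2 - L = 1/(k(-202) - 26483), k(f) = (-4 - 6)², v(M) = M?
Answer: -612956238/26383 ≈ -23233.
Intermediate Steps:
k(f) = 100 (k(f) = (-10)² = 100)
W = -23235 (W = 88 - 23323 = -23235)
L = 52767/26383 (L = 2 - 1/(100 - 26483) = 2 - 1/(-26383) = 2 - 1*(-1/26383) = 2 + 1/26383 = 52767/26383 ≈ 2.0000)
L + W = 52767/26383 - 23235 = -612956238/26383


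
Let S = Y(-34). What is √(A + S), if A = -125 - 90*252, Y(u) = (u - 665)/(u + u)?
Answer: I*√26350697/34 ≈ 150.98*I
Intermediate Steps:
Y(u) = (-665 + u)/(2*u) (Y(u) = (-665 + u)/((2*u)) = (-665 + u)*(1/(2*u)) = (-665 + u)/(2*u))
S = 699/68 (S = (½)*(-665 - 34)/(-34) = (½)*(-1/34)*(-699) = 699/68 ≈ 10.279)
A = -22805 (A = -125 - 22680 = -22805)
√(A + S) = √(-22805 + 699/68) = √(-1550041/68) = I*√26350697/34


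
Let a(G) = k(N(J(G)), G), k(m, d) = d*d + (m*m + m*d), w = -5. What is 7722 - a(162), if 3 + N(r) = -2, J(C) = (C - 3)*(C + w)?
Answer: -17737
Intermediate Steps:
J(C) = (-5 + C)*(-3 + C) (J(C) = (C - 3)*(C - 5) = (-3 + C)*(-5 + C) = (-5 + C)*(-3 + C))
N(r) = -5 (N(r) = -3 - 2 = -5)
k(m, d) = d**2 + m**2 + d*m (k(m, d) = d**2 + (m**2 + d*m) = d**2 + m**2 + d*m)
a(G) = 25 + G**2 - 5*G (a(G) = G**2 + (-5)**2 + G*(-5) = G**2 + 25 - 5*G = 25 + G**2 - 5*G)
7722 - a(162) = 7722 - (25 + 162**2 - 5*162) = 7722 - (25 + 26244 - 810) = 7722 - 1*25459 = 7722 - 25459 = -17737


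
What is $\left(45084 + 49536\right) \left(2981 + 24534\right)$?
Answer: $2603469300$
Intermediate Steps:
$\left(45084 + 49536\right) \left(2981 + 24534\right) = 94620 \cdot 27515 = 2603469300$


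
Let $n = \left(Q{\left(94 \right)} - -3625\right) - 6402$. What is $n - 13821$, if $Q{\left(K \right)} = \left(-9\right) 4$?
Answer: $-16634$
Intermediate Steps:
$Q{\left(K \right)} = -36$
$n = -2813$ ($n = \left(-36 - -3625\right) - 6402 = \left(-36 + \left(-1037 + 4662\right)\right) - 6402 = \left(-36 + 3625\right) - 6402 = 3589 - 6402 = -2813$)
$n - 13821 = -2813 - 13821 = -16634$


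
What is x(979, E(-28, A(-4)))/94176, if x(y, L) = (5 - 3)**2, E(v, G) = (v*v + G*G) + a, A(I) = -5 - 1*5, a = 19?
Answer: 1/23544 ≈ 4.2474e-5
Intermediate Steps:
A(I) = -10 (A(I) = -5 - 5 = -10)
E(v, G) = 19 + G**2 + v**2 (E(v, G) = (v*v + G*G) + 19 = (v**2 + G**2) + 19 = (G**2 + v**2) + 19 = 19 + G**2 + v**2)
x(y, L) = 4 (x(y, L) = 2**2 = 4)
x(979, E(-28, A(-4)))/94176 = 4/94176 = 4*(1/94176) = 1/23544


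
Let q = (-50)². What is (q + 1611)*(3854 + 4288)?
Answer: 33471762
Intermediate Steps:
q = 2500
(q + 1611)*(3854 + 4288) = (2500 + 1611)*(3854 + 4288) = 4111*8142 = 33471762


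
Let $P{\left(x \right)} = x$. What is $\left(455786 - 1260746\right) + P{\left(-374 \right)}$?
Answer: $-805334$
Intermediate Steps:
$\left(455786 - 1260746\right) + P{\left(-374 \right)} = \left(455786 - 1260746\right) - 374 = -804960 - 374 = -805334$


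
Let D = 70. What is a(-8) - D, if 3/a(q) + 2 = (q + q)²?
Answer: -17777/254 ≈ -69.988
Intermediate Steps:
a(q) = 3/(-2 + 4*q²) (a(q) = 3/(-2 + (q + q)²) = 3/(-2 + (2*q)²) = 3/(-2 + 4*q²))
a(-8) - D = 3/(2*(-1 + 2*(-8)²)) - 1*70 = 3/(2*(-1 + 2*64)) - 70 = 3/(2*(-1 + 128)) - 70 = (3/2)/127 - 70 = (3/2)*(1/127) - 70 = 3/254 - 70 = -17777/254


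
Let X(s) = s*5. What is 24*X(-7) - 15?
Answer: -855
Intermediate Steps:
X(s) = 5*s
24*X(-7) - 15 = 24*(5*(-7)) - 15 = 24*(-35) - 15 = -840 - 15 = -855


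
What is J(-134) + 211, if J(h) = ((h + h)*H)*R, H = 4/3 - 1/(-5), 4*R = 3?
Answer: -486/5 ≈ -97.200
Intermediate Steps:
R = 3/4 (R = (1/4)*3 = 3/4 ≈ 0.75000)
H = 23/15 (H = 4*(1/3) - 1*(-1/5) = 4/3 + 1/5 = 23/15 ≈ 1.5333)
J(h) = 23*h/10 (J(h) = ((h + h)*(23/15))*(3/4) = ((2*h)*(23/15))*(3/4) = (46*h/15)*(3/4) = 23*h/10)
J(-134) + 211 = (23/10)*(-134) + 211 = -1541/5 + 211 = -486/5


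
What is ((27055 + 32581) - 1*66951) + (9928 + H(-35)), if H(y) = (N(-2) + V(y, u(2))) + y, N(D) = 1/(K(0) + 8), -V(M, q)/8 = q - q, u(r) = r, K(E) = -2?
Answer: 15469/6 ≈ 2578.2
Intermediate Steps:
V(M, q) = 0 (V(M, q) = -8*(q - q) = -8*0 = 0)
N(D) = 1/6 (N(D) = 1/(-2 + 8) = 1/6)
H(y) = 1/6 + y (H(y) = (1/6 + 0) + y = 1/6 + y)
((27055 + 32581) - 1*66951) + (9928 + H(-35)) = ((27055 + 32581) - 1*66951) + (9928 + (1/6 - 35)) = (59636 - 66951) + (9928 - 209/6) = -7315 + 59359/6 = 15469/6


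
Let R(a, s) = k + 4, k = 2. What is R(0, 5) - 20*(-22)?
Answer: 446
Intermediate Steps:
R(a, s) = 6 (R(a, s) = 2 + 4 = 6)
R(0, 5) - 20*(-22) = 6 - 20*(-22) = 6 + 440 = 446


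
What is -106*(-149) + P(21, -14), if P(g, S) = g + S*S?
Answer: 16011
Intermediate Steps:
P(g, S) = g + S²
-106*(-149) + P(21, -14) = -106*(-149) + (21 + (-14)²) = 15794 + (21 + 196) = 15794 + 217 = 16011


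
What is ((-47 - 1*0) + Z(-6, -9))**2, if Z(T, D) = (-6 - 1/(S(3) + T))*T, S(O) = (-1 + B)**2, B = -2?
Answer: 81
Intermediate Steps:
S(O) = 9 (S(O) = (-1 - 2)**2 = (-3)**2 = 9)
Z(T, D) = T*(-6 - 1/(9 + T)) (Z(T, D) = (-6 - 1/(9 + T))*T = T*(-6 - 1/(9 + T)))
((-47 - 1*0) + Z(-6, -9))**2 = ((-47 - 1*0) - 1*(-6)*(55 + 6*(-6))/(9 - 6))**2 = ((-47 + 0) - 1*(-6)*(55 - 36)/3)**2 = (-47 - 1*(-6)*1/3*19)**2 = (-47 + 38)**2 = (-9)**2 = 81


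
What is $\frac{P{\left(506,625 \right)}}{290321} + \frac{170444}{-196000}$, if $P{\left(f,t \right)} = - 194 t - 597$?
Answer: $- \frac{18341371131}{14225729000} \approx -1.2893$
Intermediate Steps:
$P{\left(f,t \right)} = -597 - 194 t$
$\frac{P{\left(506,625 \right)}}{290321} + \frac{170444}{-196000} = \frac{-597 - 121250}{290321} + \frac{170444}{-196000} = \left(-597 - 121250\right) \frac{1}{290321} + 170444 \left(- \frac{1}{196000}\right) = \left(-121847\right) \frac{1}{290321} - \frac{42611}{49000} = - \frac{121847}{290321} - \frac{42611}{49000} = - \frac{18341371131}{14225729000}$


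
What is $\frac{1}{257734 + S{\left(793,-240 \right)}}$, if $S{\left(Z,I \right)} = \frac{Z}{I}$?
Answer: $\frac{240}{61855367} \approx 3.88 \cdot 10^{-6}$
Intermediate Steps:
$\frac{1}{257734 + S{\left(793,-240 \right)}} = \frac{1}{257734 + \frac{793}{-240}} = \frac{1}{257734 + 793 \left(- \frac{1}{240}\right)} = \frac{1}{257734 - \frac{793}{240}} = \frac{1}{\frac{61855367}{240}} = \frac{240}{61855367}$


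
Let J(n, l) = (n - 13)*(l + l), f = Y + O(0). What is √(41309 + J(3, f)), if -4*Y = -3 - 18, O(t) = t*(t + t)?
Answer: 2*√10301 ≈ 202.99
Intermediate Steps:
O(t) = 2*t² (O(t) = t*(2*t) = 2*t²)
Y = 21/4 (Y = -(-3 - 18)/4 = -¼*(-21) = 21/4 ≈ 5.2500)
f = 21/4 (f = 21/4 + 2*0² = 21/4 + 2*0 = 21/4 + 0 = 21/4 ≈ 5.2500)
J(n, l) = 2*l*(-13 + n) (J(n, l) = (-13 + n)*(2*l) = 2*l*(-13 + n))
√(41309 + J(3, f)) = √(41309 + 2*(21/4)*(-13 + 3)) = √(41309 + 2*(21/4)*(-10)) = √(41309 - 105) = √41204 = 2*√10301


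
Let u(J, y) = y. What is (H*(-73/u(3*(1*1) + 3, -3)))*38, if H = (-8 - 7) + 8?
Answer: -19418/3 ≈ -6472.7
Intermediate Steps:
H = -7 (H = -15 + 8 = -7)
(H*(-73/u(3*(1*1) + 3, -3)))*38 = -(-511)/(-3)*38 = -(-511)*(-1)/3*38 = -7*73/3*38 = -511/3*38 = -19418/3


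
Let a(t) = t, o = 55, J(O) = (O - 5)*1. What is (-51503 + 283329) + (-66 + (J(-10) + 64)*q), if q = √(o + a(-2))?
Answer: 231760 + 49*√53 ≈ 2.3212e+5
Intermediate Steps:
J(O) = -5 + O (J(O) = (-5 + O)*1 = -5 + O)
q = √53 (q = √(55 - 2) = √53 ≈ 7.2801)
(-51503 + 283329) + (-66 + (J(-10) + 64)*q) = (-51503 + 283329) + (-66 + ((-5 - 10) + 64)*√53) = 231826 + (-66 + (-15 + 64)*√53) = 231826 + (-66 + 49*√53) = 231760 + 49*√53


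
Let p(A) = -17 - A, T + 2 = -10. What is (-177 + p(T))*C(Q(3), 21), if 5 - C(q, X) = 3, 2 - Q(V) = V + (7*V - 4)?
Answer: -364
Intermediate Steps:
Q(V) = 6 - 8*V (Q(V) = 2 - (V + (7*V - 4)) = 2 - (V + (-4 + 7*V)) = 2 - (-4 + 8*V) = 2 + (4 - 8*V) = 6 - 8*V)
T = -12 (T = -2 - 10 = -12)
C(q, X) = 2 (C(q, X) = 5 - 1*3 = 5 - 3 = 2)
(-177 + p(T))*C(Q(3), 21) = (-177 + (-17 - 1*(-12)))*2 = (-177 + (-17 + 12))*2 = (-177 - 5)*2 = -182*2 = -364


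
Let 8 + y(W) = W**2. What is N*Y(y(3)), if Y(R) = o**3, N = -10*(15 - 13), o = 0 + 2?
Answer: -160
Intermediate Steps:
o = 2
N = -20 (N = -10*2 = -20)
y(W) = -8 + W**2
Y(R) = 8 (Y(R) = 2**3 = 8)
N*Y(y(3)) = -20*8 = -160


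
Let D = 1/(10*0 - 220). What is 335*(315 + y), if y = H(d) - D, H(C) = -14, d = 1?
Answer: 4436807/44 ≈ 1.0084e+5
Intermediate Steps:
D = -1/220 (D = 1/(0 - 220) = 1/(-220) = -1/220 ≈ -0.0045455)
y = -3079/220 (y = -14 - 1*(-1/220) = -14 + 1/220 = -3079/220 ≈ -13.995)
335*(315 + y) = 335*(315 - 3079/220) = 335*(66221/220) = 4436807/44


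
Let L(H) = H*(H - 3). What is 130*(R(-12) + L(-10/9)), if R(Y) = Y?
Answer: -78260/81 ≈ -966.17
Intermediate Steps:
L(H) = H*(-3 + H)
130*(R(-12) + L(-10/9)) = 130*(-12 + (-10/9)*(-3 - 10/9)) = 130*(-12 + (-10*⅑)*(-3 - 10*⅑)) = 130*(-12 - 10*(-3 - 10/9)/9) = 130*(-12 - 10/9*(-37/9)) = 130*(-12 + 370/81) = 130*(-602/81) = -78260/81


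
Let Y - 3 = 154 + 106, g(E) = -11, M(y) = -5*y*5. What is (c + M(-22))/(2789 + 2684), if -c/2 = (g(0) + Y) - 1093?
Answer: 2232/5473 ≈ 0.40782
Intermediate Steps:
M(y) = -25*y
Y = 263 (Y = 3 + (154 + 106) = 3 + 260 = 263)
c = 1682 (c = -2*((-11 + 263) - 1093) = -2*(252 - 1093) = -2*(-841) = 1682)
(c + M(-22))/(2789 + 2684) = (1682 - 25*(-22))/(2789 + 2684) = (1682 + 550)/5473 = 2232*(1/5473) = 2232/5473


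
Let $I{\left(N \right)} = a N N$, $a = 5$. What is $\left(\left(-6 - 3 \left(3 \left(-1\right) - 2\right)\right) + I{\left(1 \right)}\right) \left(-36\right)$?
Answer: $-504$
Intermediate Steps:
$I{\left(N \right)} = 5 N^{2}$ ($I{\left(N \right)} = 5 N N = 5 N^{2}$)
$\left(\left(-6 - 3 \left(3 \left(-1\right) - 2\right)\right) + I{\left(1 \right)}\right) \left(-36\right) = \left(\left(-6 - 3 \left(3 \left(-1\right) - 2\right)\right) + 5 \cdot 1^{2}\right) \left(-36\right) = \left(\left(-6 - 3 \left(-3 - 2\right)\right) + 5 \cdot 1\right) \left(-36\right) = \left(\left(-6 - -15\right) + 5\right) \left(-36\right) = \left(\left(-6 + 15\right) + 5\right) \left(-36\right) = \left(9 + 5\right) \left(-36\right) = 14 \left(-36\right) = -504$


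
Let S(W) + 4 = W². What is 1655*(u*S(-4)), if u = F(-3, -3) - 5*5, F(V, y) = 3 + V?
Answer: -496500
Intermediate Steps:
u = -25 (u = (3 - 3) - 5*5 = 0 - 25 = -25)
S(W) = -4 + W²
1655*(u*S(-4)) = 1655*(-25*(-4 + (-4)²)) = 1655*(-25*(-4 + 16)) = 1655*(-25*12) = 1655*(-300) = -496500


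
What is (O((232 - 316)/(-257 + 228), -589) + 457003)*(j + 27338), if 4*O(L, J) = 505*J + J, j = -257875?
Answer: -176358269093/2 ≈ -8.8179e+10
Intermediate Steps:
O(L, J) = 253*J/2 (O(L, J) = (505*J + J)/4 = (506*J)/4 = 253*J/2)
(O((232 - 316)/(-257 + 228), -589) + 457003)*(j + 27338) = ((253/2)*(-589) + 457003)*(-257875 + 27338) = (-149017/2 + 457003)*(-230537) = (764989/2)*(-230537) = -176358269093/2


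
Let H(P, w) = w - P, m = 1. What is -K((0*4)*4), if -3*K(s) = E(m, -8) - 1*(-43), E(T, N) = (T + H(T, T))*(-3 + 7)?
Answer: 47/3 ≈ 15.667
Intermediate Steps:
E(T, N) = 4*T (E(T, N) = (T + (T - T))*(-3 + 7) = (T + 0)*4 = T*4 = 4*T)
K(s) = -47/3 (K(s) = -(4*1 - 1*(-43))/3 = -(4 + 43)/3 = -⅓*47 = -47/3)
-K((0*4)*4) = -1*(-47/3) = 47/3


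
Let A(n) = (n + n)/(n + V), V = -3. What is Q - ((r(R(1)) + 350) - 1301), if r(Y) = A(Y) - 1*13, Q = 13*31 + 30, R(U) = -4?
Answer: 9771/7 ≈ 1395.9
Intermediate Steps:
Q = 433 (Q = 403 + 30 = 433)
A(n) = 2*n/(-3 + n) (A(n) = (n + n)/(n - 3) = (2*n)/(-3 + n) = 2*n/(-3 + n))
r(Y) = -13 + 2*Y/(-3 + Y) (r(Y) = 2*Y/(-3 + Y) - 1*13 = 2*Y/(-3 + Y) - 13 = -13 + 2*Y/(-3 + Y))
Q - ((r(R(1)) + 350) - 1301) = 433 - (((39 - 11*(-4))/(-3 - 4) + 350) - 1301) = 433 - (((39 + 44)/(-7) + 350) - 1301) = 433 - ((-1/7*83 + 350) - 1301) = 433 - ((-83/7 + 350) - 1301) = 433 - (2367/7 - 1301) = 433 - 1*(-6740/7) = 433 + 6740/7 = 9771/7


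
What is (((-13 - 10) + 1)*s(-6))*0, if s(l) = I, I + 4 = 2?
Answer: 0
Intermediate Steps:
I = -2 (I = -4 + 2 = -2)
s(l) = -2
(((-13 - 10) + 1)*s(-6))*0 = (((-13 - 10) + 1)*(-2))*0 = ((-23 + 1)*(-2))*0 = -22*(-2)*0 = 44*0 = 0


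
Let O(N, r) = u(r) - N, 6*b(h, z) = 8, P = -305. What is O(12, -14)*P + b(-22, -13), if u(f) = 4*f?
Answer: 62224/3 ≈ 20741.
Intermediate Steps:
b(h, z) = 4/3 (b(h, z) = (1/6)*8 = 4/3)
O(N, r) = -N + 4*r (O(N, r) = 4*r - N = -N + 4*r)
O(12, -14)*P + b(-22, -13) = (-1*12 + 4*(-14))*(-305) + 4/3 = (-12 - 56)*(-305) + 4/3 = -68*(-305) + 4/3 = 20740 + 4/3 = 62224/3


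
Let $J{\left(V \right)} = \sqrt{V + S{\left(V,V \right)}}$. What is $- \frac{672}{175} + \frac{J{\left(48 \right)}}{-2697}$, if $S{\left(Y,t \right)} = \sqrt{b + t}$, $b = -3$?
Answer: $- \frac{96}{25} - \frac{\sqrt{48 + 3 \sqrt{5}}}{2697} \approx -3.8427$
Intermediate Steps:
$S{\left(Y,t \right)} = \sqrt{-3 + t}$
$J{\left(V \right)} = \sqrt{V + \sqrt{-3 + V}}$
$- \frac{672}{175} + \frac{J{\left(48 \right)}}{-2697} = - \frac{672}{175} + \frac{\sqrt{48 + \sqrt{-3 + 48}}}{-2697} = \left(-672\right) \frac{1}{175} + \sqrt{48 + \sqrt{45}} \left(- \frac{1}{2697}\right) = - \frac{96}{25} + \sqrt{48 + 3 \sqrt{5}} \left(- \frac{1}{2697}\right) = - \frac{96}{25} - \frac{\sqrt{48 + 3 \sqrt{5}}}{2697}$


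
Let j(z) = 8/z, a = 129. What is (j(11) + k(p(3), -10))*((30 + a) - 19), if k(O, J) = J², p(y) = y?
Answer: 155120/11 ≈ 14102.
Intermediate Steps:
(j(11) + k(p(3), -10))*((30 + a) - 19) = (8/11 + (-10)²)*((30 + 129) - 19) = (8*(1/11) + 100)*(159 - 19) = (8/11 + 100)*140 = (1108/11)*140 = 155120/11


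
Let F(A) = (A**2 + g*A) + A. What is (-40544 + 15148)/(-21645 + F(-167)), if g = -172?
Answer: -25396/34801 ≈ -0.72975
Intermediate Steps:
F(A) = A**2 - 171*A (F(A) = (A**2 - 172*A) + A = A**2 - 171*A)
(-40544 + 15148)/(-21645 + F(-167)) = (-40544 + 15148)/(-21645 - 167*(-171 - 167)) = -25396/(-21645 - 167*(-338)) = -25396/(-21645 + 56446) = -25396/34801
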